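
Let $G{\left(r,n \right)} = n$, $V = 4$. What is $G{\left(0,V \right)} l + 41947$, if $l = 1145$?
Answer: $46527$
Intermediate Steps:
$G{\left(0,V \right)} l + 41947 = 4 \cdot 1145 + 41947 = 4580 + 41947 = 46527$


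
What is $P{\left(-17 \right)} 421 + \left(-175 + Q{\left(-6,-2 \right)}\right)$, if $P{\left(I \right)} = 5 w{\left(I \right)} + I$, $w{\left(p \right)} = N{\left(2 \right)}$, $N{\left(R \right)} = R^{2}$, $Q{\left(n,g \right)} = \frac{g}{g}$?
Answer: $1089$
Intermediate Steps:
$Q{\left(n,g \right)} = 1$
$w{\left(p \right)} = 4$ ($w{\left(p \right)} = 2^{2} = 4$)
$P{\left(I \right)} = 20 + I$ ($P{\left(I \right)} = 5 \cdot 4 + I = 20 + I$)
$P{\left(-17 \right)} 421 + \left(-175 + Q{\left(-6,-2 \right)}\right) = \left(20 - 17\right) 421 + \left(-175 + 1\right) = 3 \cdot 421 - 174 = 1263 - 174 = 1089$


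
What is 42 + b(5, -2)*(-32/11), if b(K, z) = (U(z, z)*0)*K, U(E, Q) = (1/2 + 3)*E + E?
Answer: 42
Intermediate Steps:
U(E, Q) = 9*E/2 (U(E, Q) = (½ + 3)*E + E = 7*E/2 + E = 9*E/2)
b(K, z) = 0 (b(K, z) = ((9*z/2)*0)*K = 0*K = 0)
42 + b(5, -2)*(-32/11) = 42 + 0*(-32/11) = 42 + 0 = 42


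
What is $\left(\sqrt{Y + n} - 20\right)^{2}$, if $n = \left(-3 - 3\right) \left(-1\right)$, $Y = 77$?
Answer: $\left(20 - \sqrt{83}\right)^{2} \approx 118.58$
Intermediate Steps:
$n = 6$ ($n = \left(-6\right) \left(-1\right) = 6$)
$\left(\sqrt{Y + n} - 20\right)^{2} = \left(\sqrt{77 + 6} - 20\right)^{2} = \left(\sqrt{83} - 20\right)^{2} = \left(-20 + \sqrt{83}\right)^{2}$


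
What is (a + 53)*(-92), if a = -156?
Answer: 9476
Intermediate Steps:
(a + 53)*(-92) = (-156 + 53)*(-92) = -103*(-92) = 9476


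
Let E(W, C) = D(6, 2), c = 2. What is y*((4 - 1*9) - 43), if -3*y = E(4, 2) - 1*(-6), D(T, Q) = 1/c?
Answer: 104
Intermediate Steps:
D(T, Q) = ½ (D(T, Q) = 1/2 = ½)
E(W, C) = ½
y = -13/6 (y = -(½ - 1*(-6))/3 = -(½ + 6)/3 = -⅓*13/2 = -13/6 ≈ -2.1667)
y*((4 - 1*9) - 43) = -13*((4 - 1*9) - 43)/6 = -13*((4 - 9) - 43)/6 = -13*(-5 - 43)/6 = -13/6*(-48) = 104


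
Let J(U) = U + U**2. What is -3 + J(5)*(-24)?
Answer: -723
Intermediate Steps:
-3 + J(5)*(-24) = -3 + (5*(1 + 5))*(-24) = -3 + (5*6)*(-24) = -3 + 30*(-24) = -3 - 720 = -723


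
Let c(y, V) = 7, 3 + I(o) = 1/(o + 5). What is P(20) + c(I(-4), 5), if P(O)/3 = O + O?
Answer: 127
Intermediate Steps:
P(O) = 6*O (P(O) = 3*(O + O) = 3*(2*O) = 6*O)
I(o) = -3 + 1/(5 + o) (I(o) = -3 + 1/(o + 5) = -3 + 1/(5 + o))
P(20) + c(I(-4), 5) = 6*20 + 7 = 120 + 7 = 127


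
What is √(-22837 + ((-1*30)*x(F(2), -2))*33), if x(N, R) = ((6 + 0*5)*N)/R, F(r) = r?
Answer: I*√16897 ≈ 129.99*I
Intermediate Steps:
x(N, R) = 6*N/R (x(N, R) = ((6 + 0)*N)/R = (6*N)/R = 6*N/R)
√(-22837 + ((-1*30)*x(F(2), -2))*33) = √(-22837 + ((-1*30)*(6*2/(-2)))*33) = √(-22837 - 180*2*(-1)/2*33) = √(-22837 - 30*(-6)*33) = √(-22837 + 180*33) = √(-22837 + 5940) = √(-16897) = I*√16897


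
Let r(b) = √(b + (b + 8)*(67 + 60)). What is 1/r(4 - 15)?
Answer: -I*√2/28 ≈ -0.050508*I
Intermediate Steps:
r(b) = √(1016 + 128*b) (r(b) = √(b + (8 + b)*127) = √(b + (1016 + 127*b)) = √(1016 + 128*b))
1/r(4 - 15) = 1/(2*√(254 + 32*(4 - 15))) = 1/(2*√(254 + 32*(-11))) = 1/(2*√(254 - 352)) = 1/(2*√(-98)) = 1/(2*(7*I*√2)) = 1/(14*I*√2) = -I*√2/28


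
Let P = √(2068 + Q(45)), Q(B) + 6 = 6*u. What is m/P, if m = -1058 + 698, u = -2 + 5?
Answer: -9*√130/13 ≈ -7.8935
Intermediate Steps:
u = 3
Q(B) = 12 (Q(B) = -6 + 6*3 = -6 + 18 = 12)
P = 4*√130 (P = √(2068 + 12) = √2080 = 4*√130 ≈ 45.607)
m = -360
m/P = -360*√130/520 = -9*√130/13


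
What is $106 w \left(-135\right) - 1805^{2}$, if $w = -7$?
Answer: $-3157855$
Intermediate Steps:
$106 w \left(-135\right) - 1805^{2} = 106 \left(-7\right) \left(-135\right) - 1805^{2} = \left(-742\right) \left(-135\right) - 3258025 = 100170 - 3258025 = -3157855$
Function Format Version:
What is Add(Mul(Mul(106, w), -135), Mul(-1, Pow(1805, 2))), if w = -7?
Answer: -3157855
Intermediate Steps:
Add(Mul(Mul(106, w), -135), Mul(-1, Pow(1805, 2))) = Add(Mul(Mul(106, -7), -135), Mul(-1, Pow(1805, 2))) = Add(Mul(-742, -135), Mul(-1, 3258025)) = Add(100170, -3258025) = -3157855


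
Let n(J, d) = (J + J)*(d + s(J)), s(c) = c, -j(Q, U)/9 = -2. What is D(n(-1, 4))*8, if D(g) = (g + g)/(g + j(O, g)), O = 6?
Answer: -8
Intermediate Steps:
j(Q, U) = 18 (j(Q, U) = -9*(-2) = 18)
n(J, d) = 2*J*(J + d) (n(J, d) = (J + J)*(d + J) = (2*J)*(J + d) = 2*J*(J + d))
D(g) = 2*g/(18 + g) (D(g) = (g + g)/(g + 18) = (2*g)/(18 + g) = 2*g/(18 + g))
D(n(-1, 4))*8 = (2*(2*(-1)*(-1 + 4))/(18 + 2*(-1)*(-1 + 4)))*8 = (2*(2*(-1)*3)/(18 + 2*(-1)*3))*8 = (2*(-6)/(18 - 6))*8 = (2*(-6)/12)*8 = (2*(-6)*(1/12))*8 = -1*8 = -8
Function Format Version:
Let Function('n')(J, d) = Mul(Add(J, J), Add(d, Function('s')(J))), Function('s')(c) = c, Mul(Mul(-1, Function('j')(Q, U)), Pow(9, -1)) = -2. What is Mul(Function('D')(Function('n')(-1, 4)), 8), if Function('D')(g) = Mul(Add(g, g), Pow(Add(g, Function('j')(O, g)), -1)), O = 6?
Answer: -8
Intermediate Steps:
Function('j')(Q, U) = 18 (Function('j')(Q, U) = Mul(-9, -2) = 18)
Function('n')(J, d) = Mul(2, J, Add(J, d)) (Function('n')(J, d) = Mul(Add(J, J), Add(d, J)) = Mul(Mul(2, J), Add(J, d)) = Mul(2, J, Add(J, d)))
Function('D')(g) = Mul(2, g, Pow(Add(18, g), -1)) (Function('D')(g) = Mul(Add(g, g), Pow(Add(g, 18), -1)) = Mul(Mul(2, g), Pow(Add(18, g), -1)) = Mul(2, g, Pow(Add(18, g), -1)))
Mul(Function('D')(Function('n')(-1, 4)), 8) = Mul(Mul(2, Mul(2, -1, Add(-1, 4)), Pow(Add(18, Mul(2, -1, Add(-1, 4))), -1)), 8) = Mul(Mul(2, Mul(2, -1, 3), Pow(Add(18, Mul(2, -1, 3)), -1)), 8) = Mul(Mul(2, -6, Pow(Add(18, -6), -1)), 8) = Mul(Mul(2, -6, Pow(12, -1)), 8) = Mul(Mul(2, -6, Rational(1, 12)), 8) = Mul(-1, 8) = -8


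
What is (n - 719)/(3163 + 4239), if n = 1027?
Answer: 154/3701 ≈ 0.041610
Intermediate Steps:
(n - 719)/(3163 + 4239) = (1027 - 719)/(3163 + 4239) = 308/7402 = 308*(1/7402) = 154/3701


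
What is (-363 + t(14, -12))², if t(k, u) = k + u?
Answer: 130321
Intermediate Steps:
(-363 + t(14, -12))² = (-363 + (14 - 12))² = (-363 + 2)² = (-361)² = 130321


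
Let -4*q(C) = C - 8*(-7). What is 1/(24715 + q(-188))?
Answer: 1/24748 ≈ 4.0407e-5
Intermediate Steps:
q(C) = -14 - C/4 (q(C) = -(C - 8*(-7))/4 = -(C + 56)/4 = -(56 + C)/4 = -14 - C/4)
1/(24715 + q(-188)) = 1/(24715 + (-14 - ¼*(-188))) = 1/(24715 + (-14 + 47)) = 1/(24715 + 33) = 1/24748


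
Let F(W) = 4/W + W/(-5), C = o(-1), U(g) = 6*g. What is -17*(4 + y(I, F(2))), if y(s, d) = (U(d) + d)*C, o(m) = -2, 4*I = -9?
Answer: 1564/5 ≈ 312.80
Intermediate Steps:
I = -9/4 (I = (¼)*(-9) = -9/4 ≈ -2.2500)
C = -2
F(W) = 4/W - W/5 (F(W) = 4/W + W*(-⅕) = 4/W - W/5)
y(s, d) = -14*d (y(s, d) = (6*d + d)*(-2) = (7*d)*(-2) = -14*d)
-17*(4 + y(I, F(2))) = -17*(4 - 14*(4/2 - ⅕*2)) = -17*(4 - 14*(4*(½) - ⅖)) = -17*(4 - 14*(2 - ⅖)) = -17*(4 - 14*8/5) = -17*(4 - 112/5) = -17*(-92/5) = 1564/5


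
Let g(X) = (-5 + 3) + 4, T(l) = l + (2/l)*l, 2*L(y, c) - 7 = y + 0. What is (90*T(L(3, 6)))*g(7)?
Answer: 1260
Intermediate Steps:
L(y, c) = 7/2 + y/2 (L(y, c) = 7/2 + (y + 0)/2 = 7/2 + y/2)
T(l) = 2 + l (T(l) = l + 2 = 2 + l)
g(X) = 2 (g(X) = -2 + 4 = 2)
(90*T(L(3, 6)))*g(7) = (90*(2 + (7/2 + (1/2)*3)))*2 = (90*(2 + (7/2 + 3/2)))*2 = (90*(2 + 5))*2 = (90*7)*2 = 630*2 = 1260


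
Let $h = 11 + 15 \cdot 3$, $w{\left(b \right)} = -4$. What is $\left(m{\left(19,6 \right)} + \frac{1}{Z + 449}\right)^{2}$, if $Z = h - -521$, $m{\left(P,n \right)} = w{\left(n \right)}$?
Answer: $\frac{16834609}{1052676} \approx 15.992$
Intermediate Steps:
$h = 56$ ($h = 11 + 45 = 56$)
$m{\left(P,n \right)} = -4$
$Z = 577$ ($Z = 56 - -521 = 56 + 521 = 577$)
$\left(m{\left(19,6 \right)} + \frac{1}{Z + 449}\right)^{2} = \left(-4 + \frac{1}{577 + 449}\right)^{2} = \left(-4 + \frac{1}{1026}\right)^{2} = \left(- \frac{4103}{1026}\right)^{2} = \frac{16834609}{1052676}$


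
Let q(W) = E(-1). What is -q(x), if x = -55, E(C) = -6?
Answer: 6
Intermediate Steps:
q(W) = -6
-q(x) = -1*(-6) = 6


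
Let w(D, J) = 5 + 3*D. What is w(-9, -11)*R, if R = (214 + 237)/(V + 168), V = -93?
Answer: -9922/75 ≈ -132.29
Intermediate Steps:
R = 451/75 (R = (214 + 237)/(-93 + 168) = 451/75 ≈ 6.0133)
w(-9, -11)*R = (5 + 3*(-9))*(451/75) = (5 - 27)*(451/75) = -22*451/75 = -9922/75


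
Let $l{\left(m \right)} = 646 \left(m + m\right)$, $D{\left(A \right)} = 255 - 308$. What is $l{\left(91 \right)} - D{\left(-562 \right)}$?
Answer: $117625$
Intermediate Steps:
$D{\left(A \right)} = -53$ ($D{\left(A \right)} = 255 - 308 = -53$)
$l{\left(m \right)} = 1292 m$ ($l{\left(m \right)} = 646 \cdot 2 m = 1292 m$)
$l{\left(91 \right)} - D{\left(-562 \right)} = 1292 \cdot 91 - -53 = 117572 + 53 = 117625$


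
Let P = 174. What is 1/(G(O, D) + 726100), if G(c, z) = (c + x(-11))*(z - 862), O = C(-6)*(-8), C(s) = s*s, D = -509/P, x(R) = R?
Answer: 174/171340003 ≈ 1.0155e-6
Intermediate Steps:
D = -509/174 ≈ -2.9253
C(s) = s**2
O = -288 (O = (-6)**2*(-8) = 36*(-8) = -288)
G(c, z) = (-862 + z)*(-11 + c) (G(c, z) = (c - 11)*(z - 862) = (-11 + c)*(-862 + z) = (-862 + z)*(-11 + c))
1/(G(O, D) + 726100) = 1/((9482 - 862*(-288) - 11*(-509/174) - 288*(-509/174)) + 726100) = 1/((9482 + 248256 + 5599/174 + 24432/29) + 726100) = 1/(44998603/174 + 726100) = 1/(171340003/174) = 174/171340003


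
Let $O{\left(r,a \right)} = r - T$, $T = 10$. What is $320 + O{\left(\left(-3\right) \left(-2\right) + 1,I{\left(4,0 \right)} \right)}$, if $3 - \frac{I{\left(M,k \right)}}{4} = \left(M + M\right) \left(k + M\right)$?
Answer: $317$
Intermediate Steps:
$I{\left(M,k \right)} = 12 - 8 M \left(M + k\right)$ ($I{\left(M,k \right)} = 12 - 4 \left(M + M\right) \left(k + M\right) = 12 - 4 \cdot 2 M \left(M + k\right) = 12 - 8 M \left(M + k\right)$)
$O{\left(r,a \right)} = -10 + r$ ($O{\left(r,a \right)} = r - 10 = -10 + r$)
$320 + O{\left(\left(-3\right) \left(-2\right) + 1,I{\left(4,0 \right)} \right)} = 320 + \left(-10 + \left(\left(-3\right) \left(-2\right) + 1\right)\right) = 320 + \left(-10 + \left(6 + 1\right)\right) = 320 + \left(-10 + 7\right) = 320 - 3 = 317$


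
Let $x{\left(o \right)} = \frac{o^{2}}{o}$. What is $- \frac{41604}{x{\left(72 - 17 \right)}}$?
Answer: $- \frac{41604}{55} \approx -756.44$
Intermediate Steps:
$x{\left(o \right)} = o$
$- \frac{41604}{x{\left(72 - 17 \right)}} = - \frac{41604}{72 - 17} = - \frac{41604}{55}$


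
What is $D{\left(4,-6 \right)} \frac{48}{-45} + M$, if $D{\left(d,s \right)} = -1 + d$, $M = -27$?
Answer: $- \frac{151}{5} \approx -30.2$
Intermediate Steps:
$D{\left(4,-6 \right)} \frac{48}{-45} + M = \left(-1 + 4\right) \frac{48}{-45} - 27 = 3 \cdot 48 \left(- \frac{1}{45}\right) - 27 = 3 \left(- \frac{16}{15}\right) - 27 = - \frac{16}{5} - 27 = - \frac{151}{5}$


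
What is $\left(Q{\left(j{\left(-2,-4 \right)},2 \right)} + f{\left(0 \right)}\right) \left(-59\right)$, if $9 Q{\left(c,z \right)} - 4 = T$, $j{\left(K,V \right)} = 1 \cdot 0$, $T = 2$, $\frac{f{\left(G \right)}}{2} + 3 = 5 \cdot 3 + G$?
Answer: $- \frac{4366}{3} \approx -1455.3$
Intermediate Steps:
$f{\left(G \right)} = 24 + 2 G$ ($f{\left(G \right)} = -6 + 2 \left(5 \cdot 3 + G\right) = -6 + 2 \left(15 + G\right) = -6 + \left(30 + 2 G\right) = 24 + 2 G$)
$j{\left(K,V \right)} = 0$
$Q{\left(c,z \right)} = \frac{2}{3}$ ($Q{\left(c,z \right)} = \frac{4}{9} + \frac{1}{9} \cdot 2 = \frac{4}{9} + \frac{2}{9} = \frac{2}{3}$)
$\left(Q{\left(j{\left(-2,-4 \right)},2 \right)} + f{\left(0 \right)}\right) \left(-59\right) = \left(\frac{2}{3} + \left(24 + 2 \cdot 0\right)\right) \left(-59\right) = \left(\frac{2}{3} + \left(24 + 0\right)\right) \left(-59\right) = \left(\frac{2}{3} + 24\right) \left(-59\right) = \frac{74}{3} \left(-59\right) = - \frac{4366}{3}$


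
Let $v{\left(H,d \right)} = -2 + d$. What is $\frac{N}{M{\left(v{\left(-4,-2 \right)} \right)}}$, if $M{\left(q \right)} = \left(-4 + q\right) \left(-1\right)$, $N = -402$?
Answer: $- \frac{201}{4} \approx -50.25$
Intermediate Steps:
$M{\left(q \right)} = 4 - q$
$\frac{N}{M{\left(v{\left(-4,-2 \right)} \right)}} = - \frac{402}{4 - \left(-2 - 2\right)} = - \frac{402}{4 - -4} = - \frac{402}{4 + 4} = - \frac{402}{8} = \left(-402\right) \frac{1}{8} = - \frac{201}{4}$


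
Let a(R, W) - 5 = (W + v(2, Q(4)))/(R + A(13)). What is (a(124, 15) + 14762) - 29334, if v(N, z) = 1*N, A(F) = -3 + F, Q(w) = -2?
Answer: -1951961/134 ≈ -14567.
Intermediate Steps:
v(N, z) = N
a(R, W) = 5 + (2 + W)/(10 + R) (a(R, W) = 5 + (W + 2)/(R + (-3 + 13)) = 5 + (2 + W)/(R + 10) = 5 + (2 + W)/(10 + R))
(a(124, 15) + 14762) - 29334 = ((52 + 15 + 5*124)/(10 + 124) + 14762) - 29334 = ((52 + 15 + 620)/134 + 14762) - 29334 = ((1/134)*687 + 14762) - 29334 = (687/134 + 14762) - 29334 = 1978795/134 - 29334 = -1951961/134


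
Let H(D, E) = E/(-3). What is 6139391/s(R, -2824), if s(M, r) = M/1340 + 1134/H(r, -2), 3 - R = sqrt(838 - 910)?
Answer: 6250554128717140/1731801503907 + 16453567880*I*sqrt(2)/1731801503907 ≈ 3609.3 + 0.013436*I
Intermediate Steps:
H(D, E) = -E/3 (H(D, E) = E*(-1/3) = -E/3)
R = 3 - 6*I*sqrt(2) (R = 3 - sqrt(838 - 910) = 3 - sqrt(-72) = 3 - 6*I*sqrt(2) ≈ 3.0 - 8.4853*I)
s(M, r) = 1701 + M/1340 (s(M, r) = M/1340 + 1134/((-1/3*(-2))) = M*(1/1340) + 1134/(2/3) = M/1340 + 1134*(3/2) = M/1340 + 1701 = 1701 + M/1340)
6139391/s(R, -2824) = 6139391/(1701 + (3 - 6*I*sqrt(2))/1340) = 6139391/(1701 + (3/1340 - 3*I*sqrt(2)/670)) = 6139391/(2279343/1340 - 3*I*sqrt(2)/670)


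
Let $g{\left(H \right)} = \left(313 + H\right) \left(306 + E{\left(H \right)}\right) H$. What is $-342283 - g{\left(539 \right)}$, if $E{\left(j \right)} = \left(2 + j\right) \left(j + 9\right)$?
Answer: $-136287272755$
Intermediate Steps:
$E{\left(j \right)} = \left(2 + j\right) \left(9 + j\right)$
$g{\left(H \right)} = H \left(313 + H\right) \left(324 + H^{2} + 11 H\right)$ ($g{\left(H \right)} = \left(313 + H\right) \left(306 + \left(18 + H^{2} + 11 H\right)\right) H = \left(313 + H\right) \left(324 + H^{2} + 11 H\right) H = H \left(313 + H\right) \left(324 + H^{2} + 11 H\right)$)
$-342283 - g{\left(539 \right)} = -342283 - 539 \left(101412 + 539^{3} + 324 \cdot 539^{2} + 3767 \cdot 539\right) = -342283 - 539 \left(101412 + 156590819 + 324 \cdot 290521 + 2030413\right) = -342283 - 539 \left(101412 + 156590819 + 94128804 + 2030413\right) = -342283 - 539 \cdot 252851448 = -342283 - 136286930472 = -136287272755$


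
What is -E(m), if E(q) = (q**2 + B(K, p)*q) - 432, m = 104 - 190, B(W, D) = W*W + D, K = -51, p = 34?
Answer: 219646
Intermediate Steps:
B(W, D) = D + W**2 (B(W, D) = W**2 + D = D + W**2)
m = -86
E(q) = -432 + q**2 + 2635*q (E(q) = (q**2 + (34 + (-51)**2)*q) - 432 = (q**2 + (34 + 2601)*q) - 432 = (q**2 + 2635*q) - 432 = -432 + q**2 + 2635*q)
-E(m) = -(-432 + (-86)**2 + 2635*(-86)) = -(-432 + 7396 - 226610) = -1*(-219646) = 219646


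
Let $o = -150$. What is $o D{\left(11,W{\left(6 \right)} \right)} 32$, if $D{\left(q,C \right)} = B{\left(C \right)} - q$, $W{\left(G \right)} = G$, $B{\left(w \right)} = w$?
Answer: $24000$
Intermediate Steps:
$D{\left(q,C \right)} = C - q$
$o D{\left(11,W{\left(6 \right)} \right)} 32 = - 150 \left(6 - 11\right) 32 = \left(-150\right) \left(-5\right) 32 = 750 \cdot 32 = 24000$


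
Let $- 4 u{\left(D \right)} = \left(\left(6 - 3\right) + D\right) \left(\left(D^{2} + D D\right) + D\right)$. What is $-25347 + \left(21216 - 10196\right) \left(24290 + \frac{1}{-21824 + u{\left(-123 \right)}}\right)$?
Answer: $\frac{118064094279699}{441113} \approx 2.6765 \cdot 10^{8}$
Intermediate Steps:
$u{\left(D \right)} = - \frac{\left(3 + D\right) \left(D + 2 D^{2}\right)}{4}$ ($u{\left(D \right)} = - \frac{\left(\left(6 - 3\right) + D\right) \left(\left(D^{2} + D D\right) + D\right)}{4} = - \frac{\left(\left(6 - 3\right) + D\right) \left(\left(D^{2} + D^{2}\right) + D\right)}{4} = - \frac{\left(3 + D\right) \left(2 D^{2} + D\right)}{4} = - \frac{\left(3 + D\right) \left(D + 2 D^{2}\right)}{4}$)
$-25347 + \left(21216 - 10196\right) \left(24290 + \frac{1}{-21824 + u{\left(-123 \right)}}\right) = -25347 + \left(21216 - 10196\right) \left(24290 + \frac{1}{-21824 - - \frac{123 \left(3 + 2 \left(-123\right)^{2} + 7 \left(-123\right)\right)}{4}}\right) = -25347 + 11020 \left(24290 + \frac{1}{-21824 - - \frac{123 \left(3 + 2 \cdot 15129 - 861\right)}{4}}\right) = -25347 + 11020 \left(24290 + \frac{1}{-21824 - - \frac{123 \left(3 + 30258 - 861\right)}{4}}\right) = -25347 + 11020 \left(24290 + \frac{1}{-21824 - \left(- \frac{123}{4}\right) 29400}\right) = -25347 + 11020 \left(24290 + \frac{1}{-21824 + 904050}\right) = -25347 + 11020 \left(24290 + \frac{1}{882226}\right) = -25347 + 11020 \cdot \frac{21429269541}{882226} = -25347 + \frac{118075275170910}{441113} = \frac{118064094279699}{441113}$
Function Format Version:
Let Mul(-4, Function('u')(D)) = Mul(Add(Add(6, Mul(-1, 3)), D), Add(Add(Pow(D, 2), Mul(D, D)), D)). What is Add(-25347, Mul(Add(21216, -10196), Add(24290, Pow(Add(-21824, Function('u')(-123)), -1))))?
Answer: Rational(118064094279699, 441113) ≈ 2.6765e+8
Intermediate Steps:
Function('u')(D) = Mul(Rational(-1, 4), Add(3, D), Add(D, Mul(2, Pow(D, 2)))) (Function('u')(D) = Mul(Rational(-1, 4), Mul(Add(Add(6, Mul(-1, 3)), D), Add(Add(Pow(D, 2), Mul(D, D)), D))) = Mul(Rational(-1, 4), Mul(Add(Add(6, -3), D), Add(Add(Pow(D, 2), Pow(D, 2)), D))) = Mul(Rational(-1, 4), Mul(Add(3, D), Add(Mul(2, Pow(D, 2)), D))) = Mul(Rational(-1, 4), Mul(Add(3, D), Add(D, Mul(2, Pow(D, 2))))) = Mul(Rational(-1, 4), Add(3, D), Add(D, Mul(2, Pow(D, 2)))))
Add(-25347, Mul(Add(21216, -10196), Add(24290, Pow(Add(-21824, Function('u')(-123)), -1)))) = Add(-25347, Mul(Add(21216, -10196), Add(24290, Pow(Add(-21824, Mul(Rational(-1, 4), -123, Add(3, Mul(2, Pow(-123, 2)), Mul(7, -123)))), -1)))) = Add(-25347, Mul(11020, Add(24290, Pow(Add(-21824, Mul(Rational(-1, 4), -123, Add(3, Mul(2, 15129), -861))), -1)))) = Add(-25347, Mul(11020, Add(24290, Pow(Add(-21824, Mul(Rational(-1, 4), -123, Add(3, 30258, -861))), -1)))) = Add(-25347, Mul(11020, Add(24290, Pow(Add(-21824, Mul(Rational(-1, 4), -123, 29400)), -1)))) = Add(-25347, Mul(11020, Add(24290, Pow(Add(-21824, 904050), -1)))) = Add(-25347, Mul(11020, Add(24290, Pow(882226, -1)))) = Add(-25347, Mul(11020, Add(24290, Rational(1, 882226)))) = Add(-25347, Mul(11020, Rational(21429269541, 882226))) = Add(-25347, Rational(118075275170910, 441113)) = Rational(118064094279699, 441113)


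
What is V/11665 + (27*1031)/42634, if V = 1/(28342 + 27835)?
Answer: 18241717115719/27938260792970 ≈ 0.65293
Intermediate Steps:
V = 1/56177 ≈ 1.7801e-5
V/11665 + (27*1031)/42634 = (1/56177)/11665 + (27*1031)/42634 = (1/56177)*(1/11665) + 27837*(1/42634) = 1/655304705 + 27837/42634 = 18241717115719/27938260792970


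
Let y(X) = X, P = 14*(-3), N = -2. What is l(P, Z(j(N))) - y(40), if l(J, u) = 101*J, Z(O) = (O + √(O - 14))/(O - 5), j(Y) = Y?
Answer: -4282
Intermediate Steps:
Z(O) = (O + √(-14 + O))/(-5 + O)
P = -42
l(P, Z(j(N))) - y(40) = 101*(-42) - 1*40 = -4242 - 40 = -4282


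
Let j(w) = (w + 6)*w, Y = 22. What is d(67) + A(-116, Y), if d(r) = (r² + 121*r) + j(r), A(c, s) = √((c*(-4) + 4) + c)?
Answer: 17487 + 4*√22 ≈ 17506.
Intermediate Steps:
A(c, s) = √(4 - 3*c) (A(c, s) = √((-4*c + 4) + c) = √((4 - 4*c) + c) = √(4 - 3*c))
j(w) = w*(6 + w) (j(w) = (6 + w)*w = w*(6 + w))
d(r) = r² + 121*r + r*(6 + r) (d(r) = (r² + 121*r) + r*(6 + r) = r² + 121*r + r*(6 + r))
d(67) + A(-116, Y) = 67*(127 + 2*67) + √(4 - 3*(-116)) = 67*(127 + 134) + √(4 + 348) = 67*261 + √352 = 17487 + 4*√22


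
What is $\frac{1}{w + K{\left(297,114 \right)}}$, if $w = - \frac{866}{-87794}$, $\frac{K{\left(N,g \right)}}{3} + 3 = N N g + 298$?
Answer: $\frac{43897}{1324300631044} \approx 3.3147 \cdot 10^{-8}$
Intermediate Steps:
$K{\left(N,g \right)} = 885 + 3 g N^{2}$ ($K{\left(N,g \right)} = -9 + 3 \left(N N g + 298\right) = -9 + 3 \left(N^{2} g + 298\right) = -9 + 3 \left(g N^{2} + 298\right) = -9 + 3 \left(298 + g N^{2}\right) = -9 + \left(894 + 3 g N^{2}\right) = 885 + 3 g N^{2}$)
$w = \frac{433}{43897}$ ($w = \left(-866\right) \left(- \frac{1}{87794}\right) = \frac{433}{43897} \approx 0.009864$)
$\frac{1}{w + K{\left(297,114 \right)}} = \frac{1}{\frac{433}{43897} + \left(885 + 3 \cdot 114 \cdot 297^{2}\right)} = \frac{1}{\frac{433}{43897} + \left(885 + 3 \cdot 114 \cdot 88209\right)} = \frac{1}{\frac{433}{43897} + \left(885 + 30167478\right)} = \frac{1}{\frac{433}{43897} + 30168363} = \frac{1}{\frac{1324300631044}{43897}} = \frac{43897}{1324300631044}$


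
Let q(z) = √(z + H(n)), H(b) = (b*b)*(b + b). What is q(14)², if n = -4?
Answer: -114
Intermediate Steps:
H(b) = 2*b³ (H(b) = b²*(2*b) = 2*b³)
q(z) = √(-128 + z) (q(z) = √(z + 2*(-4)³) = √(z + 2*(-64)) = √(z - 128) = √(-128 + z))
q(14)² = (√(-128 + 14))² = (√(-114))² = (I*√114)² = -114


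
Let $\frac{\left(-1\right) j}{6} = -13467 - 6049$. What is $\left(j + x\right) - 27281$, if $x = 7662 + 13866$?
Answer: $111343$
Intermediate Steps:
$j = 117096$ ($j = - 6 \left(-13467 - 6049\right) = \left(-6\right) \left(-19516\right) = 117096$)
$x = 21528$
$\left(j + x\right) - 27281 = \left(117096 + 21528\right) - 27281 = 138624 - 27281 = 111343$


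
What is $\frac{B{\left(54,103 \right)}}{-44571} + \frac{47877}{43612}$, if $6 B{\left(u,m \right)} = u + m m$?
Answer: $\frac{6169259923}{5831491356} \approx 1.0579$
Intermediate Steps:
$B{\left(u,m \right)} = \frac{u}{6} + \frac{m^{2}}{6}$ ($B{\left(u,m \right)} = \frac{u + m m}{6} = \frac{u + m^{2}}{6} = \frac{u}{6} + \frac{m^{2}}{6}$)
$\frac{B{\left(54,103 \right)}}{-44571} + \frac{47877}{43612} = \frac{\frac{1}{6} \cdot 54 + \frac{103^{2}}{6}}{-44571} + \frac{47877}{43612} = \left(9 + \frac{1}{6} \cdot 10609\right) \left(- \frac{1}{44571}\right) + 47877 \cdot \frac{1}{43612} = \left(9 + \frac{10609}{6}\right) \left(- \frac{1}{44571}\right) + \frac{47877}{43612} = \frac{10663}{6} \left(- \frac{1}{44571}\right) + \frac{47877}{43612} = - \frac{10663}{267426} + \frac{47877}{43612} = \frac{6169259923}{5831491356}$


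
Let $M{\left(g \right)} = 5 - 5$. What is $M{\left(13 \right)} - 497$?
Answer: $-497$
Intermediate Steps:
$M{\left(g \right)} = 0$ ($M{\left(g \right)} = 5 - 5 = 0$)
$M{\left(13 \right)} - 497 = 0 - 497 = -497$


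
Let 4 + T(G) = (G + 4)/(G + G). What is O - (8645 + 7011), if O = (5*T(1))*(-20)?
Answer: -15506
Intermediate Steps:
T(G) = -4 + (4 + G)/(2*G) (T(G) = -4 + (G + 4)/(G + G) = -4 + (4 + G)/((2*G)) = -4 + (4 + G)*(1/(2*G)) = -4 + (4 + G)/(2*G))
O = 150 (O = (5*(-7/2 + 2/1))*(-20) = (5*(-7/2 + 2*1))*(-20) = (5*(-7/2 + 2))*(-20) = (5*(-3/2))*(-20) = -15/2*(-20) = 150)
O - (8645 + 7011) = 150 - (8645 + 7011) = 150 - 1*15656 = 150 - 15656 = -15506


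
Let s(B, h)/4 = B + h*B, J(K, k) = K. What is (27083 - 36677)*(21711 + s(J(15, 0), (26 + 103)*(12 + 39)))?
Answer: -3996006534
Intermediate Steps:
s(B, h) = 4*B + 4*B*h (s(B, h) = 4*(B + h*B) = 4*(B + B*h) = 4*B + 4*B*h)
(27083 - 36677)*(21711 + s(J(15, 0), (26 + 103)*(12 + 39))) = (27083 - 36677)*(21711 + 4*15*(1 + (26 + 103)*(12 + 39))) = -9594*(21711 + 4*15*(1 + 129*51)) = -9594*(21711 + 4*15*(1 + 6579)) = -9594*(21711 + 4*15*6580) = -9594*(21711 + 394800) = -9594*416511 = -3996006534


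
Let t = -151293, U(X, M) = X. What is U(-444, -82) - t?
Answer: 150849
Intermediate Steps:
U(-444, -82) - t = -444 - 1*(-151293) = -444 + 151293 = 150849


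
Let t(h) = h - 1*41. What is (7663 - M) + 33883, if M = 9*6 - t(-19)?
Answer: 41432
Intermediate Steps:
t(h) = -41 + h (t(h) = h - 41 = -41 + h)
M = 114 (M = 9*6 - (-41 - 19) = 54 - 1*(-60) = 54 + 60 = 114)
(7663 - M) + 33883 = (7663 - 1*114) + 33883 = (7663 - 114) + 33883 = 7549 + 33883 = 41432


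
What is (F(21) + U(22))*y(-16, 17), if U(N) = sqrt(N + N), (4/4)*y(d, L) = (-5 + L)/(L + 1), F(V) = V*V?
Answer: 294 + 4*sqrt(11)/3 ≈ 298.42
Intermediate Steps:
F(V) = V**2
y(d, L) = (-5 + L)/(1 + L) (y(d, L) = (-5 + L)/(L + 1) = (-5 + L)/(1 + L))
U(N) = sqrt(2)*sqrt(N) (U(N) = sqrt(2*N) = sqrt(2)*sqrt(N))
(F(21) + U(22))*y(-16, 17) = (21**2 + sqrt(2)*sqrt(22))*((-5 + 17)/(1 + 17)) = (441 + 2*sqrt(11))*(12/18) = (441 + 2*sqrt(11))*((1/18)*12) = (441 + 2*sqrt(11))*(2/3) = 294 + 4*sqrt(11)/3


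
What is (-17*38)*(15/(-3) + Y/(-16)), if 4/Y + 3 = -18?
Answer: 135337/42 ≈ 3222.3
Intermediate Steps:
Y = -4/21 (Y = 4/(-3 - 18) = 4/(-21) = 4*(-1/21) = -4/21 ≈ -0.19048)
(-17*38)*(15/(-3) + Y/(-16)) = (-17*38)*(15/(-3) - 4/21/(-16)) = -646*(15*(-1/3) - 4/21*(-1/16)) = -646*(-5 + 1/84) = -646*(-419/84) = 135337/42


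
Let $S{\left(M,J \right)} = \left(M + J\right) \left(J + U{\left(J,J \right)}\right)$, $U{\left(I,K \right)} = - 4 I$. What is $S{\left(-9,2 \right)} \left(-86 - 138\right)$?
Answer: $-9408$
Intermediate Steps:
$S{\left(M,J \right)} = - 3 J \left(J + M\right)$ ($S{\left(M,J \right)} = \left(M + J\right) \left(J - 4 J\right) = \left(J + M\right) \left(- 3 J\right) = - 3 J \left(J + M\right)$)
$S{\left(-9,2 \right)} \left(-86 - 138\right) = 3 \cdot 2 \left(\left(-1\right) 2 - -9\right) \left(-86 - 138\right) = 3 \cdot 2 \left(-2 + 9\right) \left(-224\right) = 3 \cdot 2 \cdot 7 \left(-224\right) = 42 \left(-224\right) = -9408$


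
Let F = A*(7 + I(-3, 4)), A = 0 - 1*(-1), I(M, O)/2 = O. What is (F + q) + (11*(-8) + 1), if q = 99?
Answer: 27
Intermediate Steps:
I(M, O) = 2*O
A = 1 (A = 0 + 1 = 1)
F = 15 (F = 1*(7 + 2*4) = 1*(7 + 8) = 1*15 = 15)
(F + q) + (11*(-8) + 1) = (15 + 99) + (11*(-8) + 1) = 114 + (-88 + 1) = 114 - 87 = 27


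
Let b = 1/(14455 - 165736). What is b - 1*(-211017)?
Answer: 31922862776/151281 ≈ 2.1102e+5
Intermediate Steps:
b = -1/151281 (b = 1/(-151281) = -1/151281 ≈ -6.6102e-6)
b - 1*(-211017) = -1/151281 - 1*(-211017) = -1/151281 + 211017 = 31922862776/151281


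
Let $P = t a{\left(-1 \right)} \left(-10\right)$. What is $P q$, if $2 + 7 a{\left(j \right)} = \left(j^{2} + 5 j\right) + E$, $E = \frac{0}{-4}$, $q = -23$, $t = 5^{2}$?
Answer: $- \frac{34500}{7} \approx -4928.6$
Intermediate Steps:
$t = 25$
$E = 0$ ($E = 0 \left(- \frac{1}{4}\right) = 0$)
$a{\left(j \right)} = - \frac{2}{7} + \frac{j^{2}}{7} + \frac{5 j}{7}$ ($a{\left(j \right)} = - \frac{2}{7} + \frac{\left(j^{2} + 5 j\right) + 0}{7} = - \frac{2}{7} + \frac{j^{2} + 5 j}{7} = - \frac{2}{7} + \left(\frac{j^{2}}{7} + \frac{5 j}{7}\right) = - \frac{2}{7} + \frac{j^{2}}{7} + \frac{5 j}{7}$)
$P = \frac{1500}{7}$ ($P = 25 \left(- \frac{2}{7} + \frac{\left(-1\right)^{2}}{7} + \frac{5}{7} \left(-1\right)\right) \left(-10\right) = 25 \left(- \frac{2}{7} + \frac{1}{7} \cdot 1 - \frac{5}{7}\right) \left(-10\right) = 25 \left(- \frac{2}{7} + \frac{1}{7} - \frac{5}{7}\right) \left(-10\right) = 25 \left(- \frac{6}{7}\right) \left(-10\right) = \left(- \frac{150}{7}\right) \left(-10\right) = \frac{1500}{7} \approx 214.29$)
$P q = \frac{1500}{7} \left(-23\right) = - \frac{34500}{7}$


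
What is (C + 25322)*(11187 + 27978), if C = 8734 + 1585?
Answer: 1395879765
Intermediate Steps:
C = 10319
(C + 25322)*(11187 + 27978) = (10319 + 25322)*(11187 + 27978) = 35641*39165 = 1395879765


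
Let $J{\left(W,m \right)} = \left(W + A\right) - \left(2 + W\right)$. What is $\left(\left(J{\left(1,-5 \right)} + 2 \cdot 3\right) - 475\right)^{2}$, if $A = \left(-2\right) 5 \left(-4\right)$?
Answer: $185761$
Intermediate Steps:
$A = 40$ ($A = \left(-10\right) \left(-4\right) = 40$)
$J{\left(W,m \right)} = 38$ ($J{\left(W,m \right)} = \left(W + 40\right) - \left(2 + W\right) = \left(40 + W\right) - \left(2 + W\right) = 38$)
$\left(\left(J{\left(1,-5 \right)} + 2 \cdot 3\right) - 475\right)^{2} = \left(\left(38 + 2 \cdot 3\right) - 475\right)^{2} = \left(\left(38 + 6\right) - 475\right)^{2} = \left(44 - 475\right)^{2} = \left(-431\right)^{2} = 185761$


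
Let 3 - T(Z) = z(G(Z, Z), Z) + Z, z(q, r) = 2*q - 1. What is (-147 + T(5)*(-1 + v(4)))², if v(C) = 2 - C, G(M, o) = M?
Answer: 12996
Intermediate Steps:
z(q, r) = -1 + 2*q
T(Z) = 4 - 3*Z (T(Z) = 3 - ((-1 + 2*Z) + Z) = 3 - (-1 + 3*Z) = 3 + (1 - 3*Z) = 4 - 3*Z)
(-147 + T(5)*(-1 + v(4)))² = (-147 + (4 - 3*5)*(-1 + (2 - 1*4)))² = (-147 + (4 - 15)*(-1 + (2 - 4)))² = (-147 - 11*(-1 - 2))² = (-147 - 11*(-3))² = (-147 + 33)² = (-114)² = 12996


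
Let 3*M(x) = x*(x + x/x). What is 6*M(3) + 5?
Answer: 29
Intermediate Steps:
M(x) = x*(1 + x)/3 (M(x) = (x*(x + x/x))/3 = (x*(x + 1))/3 = (x*(1 + x))/3 = x*(1 + x)/3)
6*M(3) + 5 = 6*((⅓)*3*(1 + 3)) + 5 = 6*((⅓)*3*4) + 5 = 6*4 + 5 = 24 + 5 = 29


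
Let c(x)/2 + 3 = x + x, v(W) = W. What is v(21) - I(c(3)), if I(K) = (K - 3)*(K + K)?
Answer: -15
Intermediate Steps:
c(x) = -6 + 4*x (c(x) = -6 + 2*(x + x) = -6 + 2*(2*x) = -6 + 4*x)
I(K) = 2*K*(-3 + K) (I(K) = (-3 + K)*(2*K) = 2*K*(-3 + K))
v(21) - I(c(3)) = 21 - 2*(-6 + 4*3)*(-3 + (-6 + 4*3)) = 21 - 2*(-6 + 12)*(-3 + (-6 + 12)) = 21 - 2*6*(-3 + 6) = 21 - 2*6*3 = 21 - 1*36 = 21 - 36 = -15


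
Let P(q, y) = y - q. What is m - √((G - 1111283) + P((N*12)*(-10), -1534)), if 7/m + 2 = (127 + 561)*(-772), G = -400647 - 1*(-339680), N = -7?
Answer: -7/531138 - 4*I*√73414 ≈ -1.3179e-5 - 1083.8*I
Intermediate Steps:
G = -60967 (G = -400647 + 339680 = -60967)
m = -7/531138 (m = 7/(-2 + (127 + 561)*(-772)) = 7/(-2 + 688*(-772)) = 7/(-2 - 531136) = 7/(-531138) = 7*(-1/531138) = -7/531138 ≈ -1.3179e-5)
m - √((G - 1111283) + P((N*12)*(-10), -1534)) = -7/531138 - √((-60967 - 1111283) + (-1534 - (-7*12)*(-10))) = -7/531138 - √(-1172250 + (-1534 - (-84)*(-10))) = -7/531138 - √(-1172250 + (-1534 - 1*840)) = -7/531138 - √(-1172250 + (-1534 - 840)) = -7/531138 - √(-1172250 - 2374) = -7/531138 - √(-1174624) = -7/531138 - 4*I*√73414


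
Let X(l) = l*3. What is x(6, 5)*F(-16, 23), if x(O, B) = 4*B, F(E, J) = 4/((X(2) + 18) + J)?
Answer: 80/47 ≈ 1.7021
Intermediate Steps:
X(l) = 3*l
F(E, J) = 4/(24 + J) (F(E, J) = 4/((3*2 + 18) + J) = 4/((6 + 18) + J) = 4/(24 + J))
x(6, 5)*F(-16, 23) = (4*5)*(4/(24 + 23)) = 20*(4/47) = 80/47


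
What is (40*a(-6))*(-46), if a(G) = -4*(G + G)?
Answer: -88320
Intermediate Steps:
a(G) = -8*G
(40*a(-6))*(-46) = (40*(-8*(-6)))*(-46) = (40*48)*(-46) = 1920*(-46) = -88320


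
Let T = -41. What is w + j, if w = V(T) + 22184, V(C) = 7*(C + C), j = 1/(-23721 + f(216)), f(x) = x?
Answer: 507943049/23505 ≈ 21610.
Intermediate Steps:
j = -1/23505 (j = 1/(-23721 + 216) = 1/(-23505) = -1/23505 ≈ -4.2544e-5)
V(C) = 14*C (V(C) = 7*(2*C) = 14*C)
w = 21610 (w = 14*(-41) + 22184 = -574 + 22184 = 21610)
w + j = 21610 - 1/23505 = 507943049/23505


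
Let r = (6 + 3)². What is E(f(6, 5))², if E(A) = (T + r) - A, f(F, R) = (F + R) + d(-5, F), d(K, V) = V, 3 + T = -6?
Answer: 3025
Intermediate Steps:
T = -9 (T = -3 - 6 = -9)
r = 81 (r = 9² = 81)
f(F, R) = R + 2*F (f(F, R) = (F + R) + F = R + 2*F)
E(A) = 72 - A (E(A) = (-9 + 81) - A = 72 - A)
E(f(6, 5))² = (72 - (5 + 2*6))² = (72 - (5 + 12))² = (72 - 1*17)² = (72 - 17)² = 55² = 3025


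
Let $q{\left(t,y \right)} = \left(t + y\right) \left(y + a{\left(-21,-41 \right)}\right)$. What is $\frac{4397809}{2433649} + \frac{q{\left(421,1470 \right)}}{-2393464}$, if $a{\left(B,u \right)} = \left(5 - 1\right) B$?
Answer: $\frac{2073791790701}{2912425635068} \approx 0.71205$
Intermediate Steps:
$a{\left(B,u \right)} = 4 B$
$q{\left(t,y \right)} = \left(-84 + y\right) \left(t + y\right)$ ($q{\left(t,y \right)} = \left(t + y\right) \left(y + 4 \left(-21\right)\right) = \left(t + y\right) \left(y - 84\right) = \left(t + y\right) \left(-84 + y\right) = \left(-84 + y\right) \left(t + y\right)$)
$\frac{4397809}{2433649} + \frac{q{\left(421,1470 \right)}}{-2393464} = \frac{4397809}{2433649} + \frac{1470^{2} - 35364 - 123480 + 421 \cdot 1470}{-2393464} = 4397809 \cdot \frac{1}{2433649} + \left(2160900 - 35364 - 123480 + 618870\right) \left(- \frac{1}{2393464}\right) = \frac{4397809}{2433649} + 2620926 \left(- \frac{1}{2393464}\right) = \frac{4397809}{2433649} - \frac{1310463}{1196732} = \frac{2073791790701}{2912425635068}$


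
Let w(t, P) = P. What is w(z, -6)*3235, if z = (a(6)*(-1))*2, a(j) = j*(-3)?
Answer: -19410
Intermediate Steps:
a(j) = -3*j
z = 36 (z = (-3*6*(-1))*2 = -18*(-1)*2 = 18*2 = 36)
w(z, -6)*3235 = -6*3235 = -19410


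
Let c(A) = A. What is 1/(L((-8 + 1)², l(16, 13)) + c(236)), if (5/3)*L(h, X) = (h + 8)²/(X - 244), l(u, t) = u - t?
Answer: 1205/274633 ≈ 0.0043877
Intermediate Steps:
L(h, X) = 3*(8 + h)²/(5*(-244 + X)) (L(h, X) = 3*((h + 8)²/(X - 244))/5 = 3*((8 + h)²/(-244 + X))/5 = 3*(8 + h)²/(5*(-244 + X)))
1/(L((-8 + 1)², l(16, 13)) + c(236)) = 1/(3*(8 + (-8 + 1)²)²/(5*(-244 + (16 - 1*13))) + 236) = 1/(3*(8 + (-7)²)²/(5*(-244 + (16 - 13))) + 236) = 1/(3*(8 + 49)²/(5*(-244 + 3)) + 236) = 1/((⅗)*57²/(-241) + 236) = 1/((⅗)*(-1/241)*3249 + 236) = 1/(-9747/1205 + 236) = 1/(274633/1205) = 1205/274633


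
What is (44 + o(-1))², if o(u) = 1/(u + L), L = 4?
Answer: 17689/9 ≈ 1965.4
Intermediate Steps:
o(u) = 1/(4 + u) (o(u) = 1/(u + 4) = 1/(4 + u))
(44 + o(-1))² = (44 + 1/(4 - 1))² = (44 + 1/3)² = (44 + ⅓)² = (133/3)² = 17689/9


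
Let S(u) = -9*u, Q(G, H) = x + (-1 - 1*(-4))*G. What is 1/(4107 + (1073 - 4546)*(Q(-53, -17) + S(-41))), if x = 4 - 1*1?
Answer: -1/735642 ≈ -1.3594e-6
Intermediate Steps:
x = 3 (x = 4 - 1 = 3)
Q(G, H) = 3 + 3*G (Q(G, H) = 3 + (-1 - 1*(-4))*G = 3 + (-1 + 4)*G = 3 + 3*G)
1/(4107 + (1073 - 4546)*(Q(-53, -17) + S(-41))) = 1/(4107 + (1073 - 4546)*((3 + 3*(-53)) - 9*(-41))) = 1/(4107 - 3473*((3 - 159) + 369)) = 1/(4107 - 3473*(-156 + 369)) = 1/(4107 - 3473*213) = 1/(4107 - 739749) = 1/(-735642) = -1/735642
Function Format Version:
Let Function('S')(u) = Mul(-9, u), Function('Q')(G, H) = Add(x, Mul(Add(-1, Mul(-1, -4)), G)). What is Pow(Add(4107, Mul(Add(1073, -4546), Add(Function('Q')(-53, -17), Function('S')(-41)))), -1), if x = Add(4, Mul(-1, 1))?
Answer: Rational(-1, 735642) ≈ -1.3594e-6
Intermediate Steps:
x = 3 (x = Add(4, -1) = 3)
Function('Q')(G, H) = Add(3, Mul(3, G)) (Function('Q')(G, H) = Add(3, Mul(Add(-1, Mul(-1, -4)), G)) = Add(3, Mul(Add(-1, 4), G)) = Add(3, Mul(3, G)))
Pow(Add(4107, Mul(Add(1073, -4546), Add(Function('Q')(-53, -17), Function('S')(-41)))), -1) = Pow(Add(4107, Mul(Add(1073, -4546), Add(Add(3, Mul(3, -53)), Mul(-9, -41)))), -1) = Pow(Add(4107, Mul(-3473, Add(Add(3, -159), 369))), -1) = Pow(Add(4107, Mul(-3473, Add(-156, 369))), -1) = Pow(Add(4107, Mul(-3473, 213)), -1) = Pow(Add(4107, -739749), -1) = Pow(-735642, -1) = Rational(-1, 735642)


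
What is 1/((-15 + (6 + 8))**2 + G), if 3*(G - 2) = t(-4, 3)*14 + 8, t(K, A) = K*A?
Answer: -3/151 ≈ -0.019868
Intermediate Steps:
t(K, A) = A*K
G = -154/3 (G = 2 + ((3*(-4))*14 + 8)/3 = 2 + (-12*14 + 8)/3 = 2 + (-168 + 8)/3 = 2 + (1/3)*(-160) = 2 - 160/3 = -154/3 ≈ -51.333)
1/((-15 + (6 + 8))**2 + G) = 1/((-15 + (6 + 8))**2 - 154/3) = 1/((-15 + 14)**2 - 154/3) = 1/((-1)**2 - 154/3) = 1/(1 - 154/3) = 1/(-151/3) = -3/151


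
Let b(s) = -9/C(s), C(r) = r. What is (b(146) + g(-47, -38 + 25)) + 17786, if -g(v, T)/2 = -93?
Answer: 2623903/146 ≈ 17972.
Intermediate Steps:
g(v, T) = 186 (g(v, T) = -2*(-93) = 186)
b(s) = -9/s
(b(146) + g(-47, -38 + 25)) + 17786 = (-9/146 + 186) + 17786 = 27147/146 + 17786 = 2623903/146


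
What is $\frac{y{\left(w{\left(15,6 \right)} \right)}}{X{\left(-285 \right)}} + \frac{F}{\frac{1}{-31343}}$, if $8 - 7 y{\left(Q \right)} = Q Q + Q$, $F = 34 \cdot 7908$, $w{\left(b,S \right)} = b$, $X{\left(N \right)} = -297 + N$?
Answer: $- \frac{17166318630436}{2037} \approx -8.4273 \cdot 10^{9}$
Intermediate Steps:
$F = 268872$
$y{\left(Q \right)} = \frac{8}{7} - \frac{Q}{7} - \frac{Q^{2}}{7}$ ($y{\left(Q \right)} = \frac{8}{7} - \frac{Q Q + Q}{7} = \frac{8}{7} - \frac{Q^{2} + Q}{7} = \frac{8}{7} - \frac{Q + Q^{2}}{7} = \frac{8}{7} - \left(\frac{Q}{7} + \frac{Q^{2}}{7}\right) = \frac{8}{7} - \frac{Q}{7} - \frac{Q^{2}}{7}$)
$\frac{y{\left(w{\left(15,6 \right)} \right)}}{X{\left(-285 \right)}} + \frac{F}{\frac{1}{-31343}} = \frac{\frac{8}{7} - \frac{15}{7} - \frac{15^{2}}{7}}{-297 - 285} + \frac{268872}{\frac{1}{-31343}} = \frac{\frac{8}{7} - \frac{15}{7} - \frac{225}{7}}{-582} + \frac{268872}{- \frac{1}{31343}} = \left(\frac{8}{7} - \frac{15}{7} - \frac{225}{7}\right) \left(- \frac{1}{582}\right) + 268872 \left(-31343\right) = \left(- \frac{232}{7}\right) \left(- \frac{1}{582}\right) - 8427255096 = \frac{116}{2037} - 8427255096 = - \frac{17166318630436}{2037}$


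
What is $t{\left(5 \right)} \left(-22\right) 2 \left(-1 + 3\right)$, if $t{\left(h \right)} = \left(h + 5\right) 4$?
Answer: $-3520$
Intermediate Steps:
$t{\left(h \right)} = 20 + 4 h$ ($t{\left(h \right)} = \left(5 + h\right) 4 = 20 + 4 h$)
$t{\left(5 \right)} \left(-22\right) 2 \left(-1 + 3\right) = \left(20 + 4 \cdot 5\right) \left(-22\right) 2 \left(-1 + 3\right) = \left(20 + 20\right) \left(-22\right) 2 \cdot 2 = 40 \left(-22\right) 4 = \left(-880\right) 4 = -3520$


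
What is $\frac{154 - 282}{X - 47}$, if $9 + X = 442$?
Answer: $- \frac{64}{193} \approx -0.33161$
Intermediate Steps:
$X = 433$ ($X = -9 + 442 = 433$)
$\frac{154 - 282}{X - 47} = \frac{154 - 282}{433 - 47} = - \frac{128}{386} = \left(-128\right) \frac{1}{386} = - \frac{64}{193}$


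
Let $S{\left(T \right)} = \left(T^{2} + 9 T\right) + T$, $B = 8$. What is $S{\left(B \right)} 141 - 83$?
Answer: $20221$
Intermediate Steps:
$S{\left(T \right)} = T^{2} + 10 T$
$S{\left(B \right)} 141 - 83 = 8 \left(10 + 8\right) 141 - 83 = 8 \cdot 18 \cdot 141 - 83 = 144 \cdot 141 - 83 = 20304 - 83 = 20221$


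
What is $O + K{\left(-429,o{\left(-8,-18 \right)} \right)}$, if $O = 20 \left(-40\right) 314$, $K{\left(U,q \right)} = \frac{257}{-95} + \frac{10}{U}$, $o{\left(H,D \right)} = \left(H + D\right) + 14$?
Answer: $- \frac{10237767203}{40755} \approx -2.512 \cdot 10^{5}$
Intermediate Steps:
$o{\left(H,D \right)} = 14 + D + H$ ($o{\left(H,D \right)} = \left(D + H\right) + 14 = 14 + D + H$)
$K{\left(U,q \right)} = - \frac{257}{95} + \frac{10}{U}$ ($K{\left(U,q \right)} = 257 \left(- \frac{1}{95}\right) + \frac{10}{U} = - \frac{257}{95} + \frac{10}{U}$)
$O = -251200$ ($O = \left(-800\right) 314 = -251200$)
$O + K{\left(-429,o{\left(-8,-18 \right)} \right)} = -251200 - \left(\frac{257}{95} - \frac{10}{-429}\right) = -251200 + \left(- \frac{257}{95} + 10 \left(- \frac{1}{429}\right)\right) = -251200 - \frac{111203}{40755} = - \frac{10237767203}{40755}$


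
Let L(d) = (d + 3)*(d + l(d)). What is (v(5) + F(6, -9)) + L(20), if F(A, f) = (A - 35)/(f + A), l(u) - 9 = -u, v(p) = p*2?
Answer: 680/3 ≈ 226.67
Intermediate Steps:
v(p) = 2*p
l(u) = 9 - u
F(A, f) = (-35 + A)/(A + f)
L(d) = 27 + 9*d (L(d) = (d + 3)*(d + (9 - d)) = (3 + d)*9 = 27 + 9*d)
(v(5) + F(6, -9)) + L(20) = (2*5 + (-35 + 6)/(6 - 9)) + (27 + 9*20) = (10 - 29/(-3)) + (27 + 180) = (10 - ⅓*(-29)) + 207 = (10 + 29/3) + 207 = 59/3 + 207 = 680/3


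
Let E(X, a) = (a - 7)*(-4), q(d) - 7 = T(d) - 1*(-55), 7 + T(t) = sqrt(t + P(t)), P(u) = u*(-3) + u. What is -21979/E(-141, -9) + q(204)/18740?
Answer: -20594147/59968 + I*sqrt(51)/9370 ≈ -343.42 + 0.00076216*I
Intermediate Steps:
P(u) = -2*u (P(u) = -3*u + u = -2*u)
T(t) = -7 + sqrt(-t) (T(t) = -7 + sqrt(t - 2*t) = -7 + sqrt(-t))
q(d) = 55 + sqrt(-d) (q(d) = 7 + ((-7 + sqrt(-d)) - 1*(-55)) = 7 + ((-7 + sqrt(-d)) + 55) = 7 + (48 + sqrt(-d)) = 55 + sqrt(-d))
E(X, a) = 28 - 4*a (E(X, a) = (-7 + a)*(-4) = 28 - 4*a)
-21979/E(-141, -9) + q(204)/18740 = -21979/(28 - 4*(-9)) + (55 + sqrt(-1*204))/18740 = -21979/(28 + 36) + (55 + sqrt(-204))*(1/18740) = -21979/64 + (55 + 2*I*sqrt(51))*(1/18740) = -21979*1/64 + (11/3748 + I*sqrt(51)/9370) = -21979/64 + (11/3748 + I*sqrt(51)/9370) = -20594147/59968 + I*sqrt(51)/9370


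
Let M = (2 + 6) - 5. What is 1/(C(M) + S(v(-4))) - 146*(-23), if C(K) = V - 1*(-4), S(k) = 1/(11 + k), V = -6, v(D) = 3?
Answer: 90652/27 ≈ 3357.5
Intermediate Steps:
M = 3 (M = 8 - 5 = 3)
C(K) = -2 (C(K) = -6 - 1*(-4) = -6 + 4 = -2)
1/(C(M) + S(v(-4))) - 146*(-23) = 1/(-2 + 1/(11 + 3)) - 146*(-23) = 1/(-2 + 1/14) + 3358 = 1/(-27/14) + 3358 = -14/27 + 3358 = 90652/27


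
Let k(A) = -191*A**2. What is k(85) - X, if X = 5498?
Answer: -1385473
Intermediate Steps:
k(85) - X = -191*85**2 - 1*5498 = -191*7225 - 5498 = -1379975 - 5498 = -1385473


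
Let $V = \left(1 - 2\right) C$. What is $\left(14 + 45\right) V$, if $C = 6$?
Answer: $-354$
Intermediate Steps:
$V = -6$ ($V = \left(1 - 2\right) 6 = \left(-1\right) 6 = -6$)
$\left(14 + 45\right) V = \left(14 + 45\right) \left(-6\right) = 59 \left(-6\right) = -354$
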